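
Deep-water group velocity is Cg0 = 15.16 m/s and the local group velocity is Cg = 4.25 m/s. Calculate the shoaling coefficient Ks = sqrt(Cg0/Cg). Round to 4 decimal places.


Ks = sqrt(Cg0 / Cg)
Ks = sqrt(15.16 / 4.25)
Ks = sqrt(3.5671)
Ks = 1.8887

1.8887


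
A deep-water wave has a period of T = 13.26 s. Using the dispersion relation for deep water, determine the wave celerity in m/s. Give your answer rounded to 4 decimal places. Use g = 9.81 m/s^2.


We use the deep-water celerity formula:
C = g * T / (2 * pi)
C = 9.81 * 13.26 / (2 * 3.14159...)
C = 130.080600 / 6.283185
C = 20.7030 m/s

20.7030


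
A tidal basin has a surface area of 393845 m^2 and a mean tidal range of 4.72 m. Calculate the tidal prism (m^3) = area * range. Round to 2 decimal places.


Tidal prism = Area * Tidal range
P = 393845 * 4.72
P = 1858948.40 m^3

1858948.40


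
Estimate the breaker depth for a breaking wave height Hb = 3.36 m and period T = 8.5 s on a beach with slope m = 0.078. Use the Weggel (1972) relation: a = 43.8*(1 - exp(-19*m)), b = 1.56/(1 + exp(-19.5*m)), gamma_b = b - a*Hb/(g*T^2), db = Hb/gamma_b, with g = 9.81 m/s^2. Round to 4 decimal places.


a = 43.8 * (1 - exp(-19 * m))
exp(-19 * 0.078) = exp(-1.4820) = 0.227183
a = 43.8 * (1 - 0.227183) = 33.849390
b = 1.56 / (1 + exp(-19.5 * m))
exp(-19.5 * 0.078) = exp(-1.5210) = 0.218493
b = 1.56 / (1 + 0.218493) = 1.280270
Hb / (g * T^2) = 3.36 / (9.81 * 8.5^2) = 3.36 / 708.7725 = 0.00474059
gamma_b = b - a * Hb/(g*T^2) = 1.280270 - 33.849390 * 0.00474059 = 1.119804
db = Hb / gamma_b = 3.36 / 1.119804
db = 3.0005 m

3.0005


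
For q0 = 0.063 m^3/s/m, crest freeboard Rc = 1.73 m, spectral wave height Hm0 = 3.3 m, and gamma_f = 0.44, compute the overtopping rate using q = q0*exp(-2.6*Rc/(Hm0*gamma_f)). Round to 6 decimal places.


q = q0 * exp(-2.6 * Rc / (Hm0 * gamma_f))
Exponent = -2.6 * 1.73 / (3.3 * 0.44)
= -2.6 * 1.73 / 1.4520
= -3.097796
exp(-3.097796) = 0.045149
q = 0.063 * 0.045149
q = 0.002844 m^3/s/m

0.002844


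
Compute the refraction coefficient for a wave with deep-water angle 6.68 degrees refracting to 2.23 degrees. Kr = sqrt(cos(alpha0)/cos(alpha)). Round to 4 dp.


Kr = sqrt(cos(alpha0) / cos(alpha))
cos(6.68) = 0.993211
cos(2.23) = 0.999243
Kr = sqrt(0.993211 / 0.999243)
Kr = sqrt(0.993964)
Kr = 0.9970

0.9970


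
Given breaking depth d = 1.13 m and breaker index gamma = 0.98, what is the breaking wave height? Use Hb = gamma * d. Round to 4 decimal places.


Hb = gamma * d
Hb = 0.98 * 1.13
Hb = 1.1074 m

1.1074


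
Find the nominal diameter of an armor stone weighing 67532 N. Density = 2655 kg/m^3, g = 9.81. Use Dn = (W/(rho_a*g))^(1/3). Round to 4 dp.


V = W / (rho_a * g)
V = 67532 / (2655 * 9.81)
V = 67532 / 26045.55
V = 2.592842 m^3
Dn = V^(1/3) = 2.592842^(1/3)
Dn = 1.3738 m

1.3738


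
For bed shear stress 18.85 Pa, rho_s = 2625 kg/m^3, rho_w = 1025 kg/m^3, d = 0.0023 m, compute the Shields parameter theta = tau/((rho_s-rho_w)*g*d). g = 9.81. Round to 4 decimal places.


theta = tau / ((rho_s - rho_w) * g * d)
rho_s - rho_w = 2625 - 1025 = 1600
Denominator = 1600 * 9.81 * 0.0023 = 36.100800
theta = 18.85 / 36.100800
theta = 0.5221

0.5221


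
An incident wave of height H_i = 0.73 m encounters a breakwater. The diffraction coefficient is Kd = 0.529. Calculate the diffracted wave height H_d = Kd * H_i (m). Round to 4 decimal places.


H_d = Kd * H_i
H_d = 0.529 * 0.73
H_d = 0.3862 m

0.3862


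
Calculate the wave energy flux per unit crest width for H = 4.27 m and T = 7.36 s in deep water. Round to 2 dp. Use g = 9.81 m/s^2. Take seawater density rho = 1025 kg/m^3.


P = rho * g^2 * H^2 * T / (32 * pi)
P = 1025 * 9.81^2 * 4.27^2 * 7.36 / (32 * pi)
P = 1025 * 96.2361 * 18.2329 * 7.36 / 100.53096
P = 131672.66 W/m

131672.66


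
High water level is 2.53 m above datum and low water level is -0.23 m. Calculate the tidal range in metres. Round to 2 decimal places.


Tidal range = High water - Low water
Tidal range = 2.53 - (-0.23)
Tidal range = 2.76 m

2.76


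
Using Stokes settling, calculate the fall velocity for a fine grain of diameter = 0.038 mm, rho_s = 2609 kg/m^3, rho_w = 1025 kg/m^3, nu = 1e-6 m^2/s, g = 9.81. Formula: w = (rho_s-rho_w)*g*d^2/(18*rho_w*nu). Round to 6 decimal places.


w = (rho_s - rho_w) * g * d^2 / (18 * rho_w * nu)
d = 0.038 mm = 0.000038 m
rho_s - rho_w = 2609 - 1025 = 1584
Numerator = 1584 * 9.81 * (0.000038)^2 = 0.000022438374
Denominator = 18 * 1025 * 1e-6 = 0.018450
w = 0.001216 m/s

0.001216


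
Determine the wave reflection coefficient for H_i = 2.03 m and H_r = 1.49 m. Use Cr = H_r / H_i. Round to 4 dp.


Cr = H_r / H_i
Cr = 1.49 / 2.03
Cr = 0.7340

0.7340


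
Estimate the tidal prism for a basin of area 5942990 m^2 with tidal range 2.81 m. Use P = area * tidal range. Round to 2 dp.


Tidal prism = Area * Tidal range
P = 5942990 * 2.81
P = 16699801.90 m^3

16699801.90


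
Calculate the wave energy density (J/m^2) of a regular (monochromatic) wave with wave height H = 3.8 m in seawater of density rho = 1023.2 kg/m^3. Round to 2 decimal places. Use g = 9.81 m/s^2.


E = (1/8) * rho * g * H^2
E = (1/8) * 1023.2 * 9.81 * 3.8^2
E = 0.125 * 1023.2 * 9.81 * 14.4400
E = 18117.85 J/m^2

18117.85


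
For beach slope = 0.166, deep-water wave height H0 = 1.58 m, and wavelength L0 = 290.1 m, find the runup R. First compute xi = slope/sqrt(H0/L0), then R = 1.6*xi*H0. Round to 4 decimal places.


xi = slope / sqrt(H0/L0)
H0/L0 = 1.58/290.1 = 0.005446
sqrt(0.005446) = 0.073800
xi = 0.166 / 0.073800 = 2.249331
R = 1.6 * xi * H0 = 1.6 * 2.249331 * 1.58
R = 5.6863 m

5.6863


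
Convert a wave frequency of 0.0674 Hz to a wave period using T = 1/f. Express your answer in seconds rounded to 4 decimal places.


T = 1 / f
T = 1 / 0.0674
T = 14.8368 s

14.8368


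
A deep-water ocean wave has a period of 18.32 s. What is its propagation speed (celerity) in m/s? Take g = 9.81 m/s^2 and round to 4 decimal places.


We use the deep-water celerity formula:
C = g * T / (2 * pi)
C = 9.81 * 18.32 / (2 * 3.14159...)
C = 179.719200 / 6.283185
C = 28.6032 m/s

28.6032


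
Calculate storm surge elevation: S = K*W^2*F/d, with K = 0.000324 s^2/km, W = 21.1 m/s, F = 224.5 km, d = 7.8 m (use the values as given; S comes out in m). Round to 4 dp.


S = K * W^2 * F / d
W^2 = 21.1^2 = 445.21
S = 0.000324 * 445.21 * 224.5 / 7.8
Numerator = 0.000324 * 445.21 * 224.5 = 32.383685
S = 32.383685 / 7.8 = 4.1518 m

4.1518


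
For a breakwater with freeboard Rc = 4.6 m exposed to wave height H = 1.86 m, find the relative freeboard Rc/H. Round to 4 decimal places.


Relative freeboard = Rc / H
= 4.6 / 1.86
= 2.4731

2.4731


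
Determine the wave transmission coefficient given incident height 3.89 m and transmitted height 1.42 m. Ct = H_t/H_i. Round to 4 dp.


Ct = H_t / H_i
Ct = 1.42 / 3.89
Ct = 0.3650

0.3650


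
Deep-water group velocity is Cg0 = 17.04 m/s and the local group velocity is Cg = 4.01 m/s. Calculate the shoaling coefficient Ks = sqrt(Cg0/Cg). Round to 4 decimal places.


Ks = sqrt(Cg0 / Cg)
Ks = sqrt(17.04 / 4.01)
Ks = sqrt(4.2494)
Ks = 2.0614

2.0614


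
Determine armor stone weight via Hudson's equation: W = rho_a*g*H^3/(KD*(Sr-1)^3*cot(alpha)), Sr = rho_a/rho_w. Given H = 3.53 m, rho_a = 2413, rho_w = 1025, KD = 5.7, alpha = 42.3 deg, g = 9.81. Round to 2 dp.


Sr = rho_a / rho_w = 2413 / 1025 = 2.354146
(Sr - 1) = 1.354146
(Sr - 1)^3 = 2.483115
cot(42.3) = 1 / tan(42.3) = 1 / 0.909930 = 1.098986
Numerator = 2413 * 9.81 * 3.53^3 = 1041239.0457
Denominator = 5.7 * 2.483115 * 1.098986 = 15.554773
W = 1041239.0457 / 15.554773
W = 66940.16 N

66940.16


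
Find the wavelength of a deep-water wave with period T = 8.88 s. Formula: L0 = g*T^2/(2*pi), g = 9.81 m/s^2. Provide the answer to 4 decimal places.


L0 = g * T^2 / (2 * pi)
L0 = 9.81 * 8.88^2 / (2 * pi)
L0 = 9.81 * 78.8544 / 6.28319
L0 = 773.5617 / 6.28319
L0 = 123.1162 m

123.1162


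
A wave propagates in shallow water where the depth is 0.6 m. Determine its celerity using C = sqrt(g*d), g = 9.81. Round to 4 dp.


Using the shallow-water approximation:
C = sqrt(g * d) = sqrt(9.81 * 0.6)
C = sqrt(5.8860)
C = 2.4261 m/s

2.4261


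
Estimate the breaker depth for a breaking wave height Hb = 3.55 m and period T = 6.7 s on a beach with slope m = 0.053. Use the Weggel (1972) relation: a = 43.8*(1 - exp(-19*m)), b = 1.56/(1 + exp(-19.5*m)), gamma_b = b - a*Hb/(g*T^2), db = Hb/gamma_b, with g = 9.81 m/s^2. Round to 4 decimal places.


a = 43.8 * (1 - exp(-19 * m))
exp(-19 * 0.053) = exp(-1.0070) = 0.365313
a = 43.8 * (1 - 0.365313) = 27.799278
b = 1.56 / (1 + exp(-19.5 * m))
exp(-19.5 * 0.053) = exp(-1.0335) = 0.355760
b = 1.56 / (1 + 0.355760) = 1.150646
Hb / (g * T^2) = 3.55 / (9.81 * 6.7^2) = 3.55 / 440.3709 = 0.00806139
gamma_b = b - a * Hb/(g*T^2) = 1.150646 - 27.799278 * 0.00806139 = 0.926546
db = Hb / gamma_b = 3.55 / 0.926546
db = 3.8314 m

3.8314


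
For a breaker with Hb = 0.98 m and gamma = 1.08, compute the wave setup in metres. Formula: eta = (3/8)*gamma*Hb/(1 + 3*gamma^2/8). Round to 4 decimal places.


eta = (3/8) * gamma * Hb / (1 + 3*gamma^2/8)
Numerator = (3/8) * 1.08 * 0.98 = 0.396900
Denominator = 1 + 3*1.08^2/8 = 1 + 0.437400 = 1.437400
eta = 0.396900 / 1.437400
eta = 0.2761 m

0.2761


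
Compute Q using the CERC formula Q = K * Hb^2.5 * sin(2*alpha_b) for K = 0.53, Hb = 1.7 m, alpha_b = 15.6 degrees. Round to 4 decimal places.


Q = K * Hb^2.5 * sin(2 * alpha_b)
Hb^2.5 = 1.7^2.5 = 3.768099
sin(2 * 15.6) = sin(31.2) = 0.518027
Q = 0.53 * 3.768099 * 0.518027
Q = 1.0345 m^3/s

1.0345


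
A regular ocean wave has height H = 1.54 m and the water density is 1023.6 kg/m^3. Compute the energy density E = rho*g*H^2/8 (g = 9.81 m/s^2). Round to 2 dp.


E = (1/8) * rho * g * H^2
E = (1/8) * 1023.6 * 9.81 * 1.54^2
E = 0.125 * 1023.6 * 9.81 * 2.3716
E = 2976.81 J/m^2

2976.81


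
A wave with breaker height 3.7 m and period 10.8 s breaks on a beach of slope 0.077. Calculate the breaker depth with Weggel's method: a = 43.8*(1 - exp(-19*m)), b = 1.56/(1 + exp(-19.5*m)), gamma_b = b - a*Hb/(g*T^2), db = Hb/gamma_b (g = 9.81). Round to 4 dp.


a = 43.8 * (1 - exp(-19 * m))
exp(-19 * 0.077) = exp(-1.4630) = 0.231541
a = 43.8 * (1 - 0.231541) = 33.658521
b = 1.56 / (1 + exp(-19.5 * m))
exp(-19.5 * 0.077) = exp(-1.5015) = 0.222796
b = 1.56 / (1 + 0.222796) = 1.275765
Hb / (g * T^2) = 3.7 / (9.81 * 10.8^2) = 3.7 / 1144.2384 = 0.00323359
gamma_b = b - a * Hb/(g*T^2) = 1.275765 - 33.658521 * 0.00323359 = 1.166927
db = Hb / gamma_b = 3.7 / 1.166927
db = 3.1707 m

3.1707


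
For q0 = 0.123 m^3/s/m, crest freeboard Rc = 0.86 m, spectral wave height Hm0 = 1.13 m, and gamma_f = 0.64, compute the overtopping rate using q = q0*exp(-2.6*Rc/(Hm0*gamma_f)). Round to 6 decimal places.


q = q0 * exp(-2.6 * Rc / (Hm0 * gamma_f))
Exponent = -2.6 * 0.86 / (1.13 * 0.64)
= -2.6 * 0.86 / 0.7232
= -3.091814
exp(-3.091814) = 0.045419
q = 0.123 * 0.045419
q = 0.005587 m^3/s/m

0.005587


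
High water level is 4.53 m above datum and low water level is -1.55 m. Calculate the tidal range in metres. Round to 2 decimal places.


Tidal range = High water - Low water
Tidal range = 4.53 - (-1.55)
Tidal range = 6.08 m

6.08


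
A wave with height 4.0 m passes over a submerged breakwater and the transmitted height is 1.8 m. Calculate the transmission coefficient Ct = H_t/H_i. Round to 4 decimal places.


Ct = H_t / H_i
Ct = 1.8 / 4.0
Ct = 0.4500

0.4500


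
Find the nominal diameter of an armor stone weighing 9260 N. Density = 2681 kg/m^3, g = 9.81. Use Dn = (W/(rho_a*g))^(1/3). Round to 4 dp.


V = W / (rho_a * g)
V = 9260 / (2681 * 9.81)
V = 9260 / 26300.61
V = 0.352083 m^3
Dn = V^(1/3) = 0.352083^(1/3)
Dn = 0.7061 m

0.7061


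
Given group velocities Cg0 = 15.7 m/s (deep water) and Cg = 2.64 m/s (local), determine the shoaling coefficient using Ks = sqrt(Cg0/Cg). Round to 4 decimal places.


Ks = sqrt(Cg0 / Cg)
Ks = sqrt(15.7 / 2.64)
Ks = sqrt(5.9470)
Ks = 2.4386

2.4386


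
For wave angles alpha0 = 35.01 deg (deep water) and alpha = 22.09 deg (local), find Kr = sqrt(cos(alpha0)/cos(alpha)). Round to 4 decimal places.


Kr = sqrt(cos(alpha0) / cos(alpha))
cos(35.01) = 0.819052
cos(22.09) = 0.926594
Kr = sqrt(0.819052 / 0.926594)
Kr = sqrt(0.883938)
Kr = 0.9402

0.9402


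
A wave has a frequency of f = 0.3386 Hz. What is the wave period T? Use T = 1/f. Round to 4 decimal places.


T = 1 / f
T = 1 / 0.3386
T = 2.9533 s

2.9533


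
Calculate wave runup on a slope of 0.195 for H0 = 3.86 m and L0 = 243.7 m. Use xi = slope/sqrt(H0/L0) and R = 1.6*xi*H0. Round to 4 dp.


xi = slope / sqrt(H0/L0)
H0/L0 = 3.86/243.7 = 0.015839
sqrt(0.015839) = 0.125854
xi = 0.195 / 0.125854 = 1.549418
R = 1.6 * xi * H0 = 1.6 * 1.549418 * 3.86
R = 9.5692 m

9.5692


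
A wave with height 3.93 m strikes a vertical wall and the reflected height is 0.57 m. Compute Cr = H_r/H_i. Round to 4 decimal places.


Cr = H_r / H_i
Cr = 0.57 / 3.93
Cr = 0.1450

0.1450


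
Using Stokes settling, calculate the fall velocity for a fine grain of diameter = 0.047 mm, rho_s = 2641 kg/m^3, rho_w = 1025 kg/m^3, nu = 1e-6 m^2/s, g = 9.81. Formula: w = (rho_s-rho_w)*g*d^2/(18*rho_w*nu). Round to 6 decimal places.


w = (rho_s - rho_w) * g * d^2 / (18 * rho_w * nu)
d = 0.047 mm = 0.000047 m
rho_s - rho_w = 2641 - 1025 = 1616
Numerator = 1616 * 9.81 * (0.000047)^2 = 0.000035019189
Denominator = 18 * 1025 * 1e-6 = 0.018450
w = 0.001898 m/s

0.001898


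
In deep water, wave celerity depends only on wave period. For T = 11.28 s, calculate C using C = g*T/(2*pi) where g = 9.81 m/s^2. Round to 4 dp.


We use the deep-water celerity formula:
C = g * T / (2 * pi)
C = 9.81 * 11.28 / (2 * 3.14159...)
C = 110.656800 / 6.283185
C = 17.6116 m/s

17.6116


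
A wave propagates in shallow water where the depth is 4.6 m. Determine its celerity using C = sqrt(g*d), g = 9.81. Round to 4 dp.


Using the shallow-water approximation:
C = sqrt(g * d) = sqrt(9.81 * 4.6)
C = sqrt(45.1260)
C = 6.7176 m/s

6.7176


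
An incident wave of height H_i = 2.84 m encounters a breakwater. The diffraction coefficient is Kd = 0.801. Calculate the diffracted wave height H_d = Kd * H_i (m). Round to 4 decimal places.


H_d = Kd * H_i
H_d = 0.801 * 2.84
H_d = 2.2748 m

2.2748


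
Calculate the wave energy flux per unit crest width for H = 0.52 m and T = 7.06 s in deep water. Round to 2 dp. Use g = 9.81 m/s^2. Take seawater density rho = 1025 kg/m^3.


P = rho * g^2 * H^2 * T / (32 * pi)
P = 1025 * 9.81^2 * 0.52^2 * 7.06 / (32 * pi)
P = 1025 * 96.2361 * 0.2704 * 7.06 / 100.53096
P = 1873.15 W/m

1873.15


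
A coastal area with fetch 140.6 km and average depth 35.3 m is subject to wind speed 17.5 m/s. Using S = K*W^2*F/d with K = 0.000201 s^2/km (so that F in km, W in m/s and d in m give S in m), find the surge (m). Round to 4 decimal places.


S = K * W^2 * F / d
W^2 = 17.5^2 = 306.25
S = 0.000201 * 306.25 * 140.6 / 35.3
Numerator = 0.000201 * 306.25 * 140.6 = 8.654809
S = 8.654809 / 35.3 = 0.2452 m

0.2452


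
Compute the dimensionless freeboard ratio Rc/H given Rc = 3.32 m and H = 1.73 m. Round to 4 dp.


Relative freeboard = Rc / H
= 3.32 / 1.73
= 1.9191

1.9191


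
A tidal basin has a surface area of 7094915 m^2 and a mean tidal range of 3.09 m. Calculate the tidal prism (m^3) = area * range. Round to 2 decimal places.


Tidal prism = Area * Tidal range
P = 7094915 * 3.09
P = 21923287.35 m^3

21923287.35


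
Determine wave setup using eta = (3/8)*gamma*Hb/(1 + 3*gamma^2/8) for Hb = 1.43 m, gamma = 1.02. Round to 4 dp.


eta = (3/8) * gamma * Hb / (1 + 3*gamma^2/8)
Numerator = (3/8) * 1.02 * 1.43 = 0.546975
Denominator = 1 + 3*1.02^2/8 = 1 + 0.390150 = 1.390150
eta = 0.546975 / 1.390150
eta = 0.3935 m

0.3935


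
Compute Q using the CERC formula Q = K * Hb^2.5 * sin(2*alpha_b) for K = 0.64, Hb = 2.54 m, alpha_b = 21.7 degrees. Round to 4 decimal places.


Q = K * Hb^2.5 * sin(2 * alpha_b)
Hb^2.5 = 2.54^2.5 = 10.282158
sin(2 * 21.7) = sin(43.4) = 0.687088
Q = 0.64 * 10.282158 * 0.687088
Q = 4.5214 m^3/s

4.5214


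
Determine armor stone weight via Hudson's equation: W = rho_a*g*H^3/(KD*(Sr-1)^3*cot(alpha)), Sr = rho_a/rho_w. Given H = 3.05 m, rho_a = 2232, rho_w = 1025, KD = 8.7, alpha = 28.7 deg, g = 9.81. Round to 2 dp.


Sr = rho_a / rho_w = 2232 / 1025 = 2.177561
(Sr - 1) = 1.177561
(Sr - 1)^3 = 1.632865
cot(28.7) = 1 / tan(28.7) = 1 / 0.547484 = 1.826537
Numerator = 2232 * 9.81 * 3.05^3 = 621244.7272
Denominator = 8.7 * 1.632865 * 1.826537 = 25.947650
W = 621244.7272 / 25.947650
W = 23942.23 N

23942.23


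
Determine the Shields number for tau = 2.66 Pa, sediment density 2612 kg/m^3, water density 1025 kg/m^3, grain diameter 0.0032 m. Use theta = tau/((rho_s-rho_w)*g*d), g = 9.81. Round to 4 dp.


theta = tau / ((rho_s - rho_w) * g * d)
rho_s - rho_w = 2612 - 1025 = 1587
Denominator = 1587 * 9.81 * 0.0032 = 49.819104
theta = 2.66 / 49.819104
theta = 0.0534

0.0534


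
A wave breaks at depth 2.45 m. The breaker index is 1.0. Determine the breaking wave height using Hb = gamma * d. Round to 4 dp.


Hb = gamma * d
Hb = 1.0 * 2.45
Hb = 2.4500 m

2.4500


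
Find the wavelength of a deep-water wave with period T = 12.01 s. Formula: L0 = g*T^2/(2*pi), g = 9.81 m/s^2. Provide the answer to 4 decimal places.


L0 = g * T^2 / (2 * pi)
L0 = 9.81 * 12.01^2 / (2 * pi)
L0 = 9.81 * 144.2401 / 6.28319
L0 = 1414.9954 / 6.28319
L0 = 225.2035 m

225.2035


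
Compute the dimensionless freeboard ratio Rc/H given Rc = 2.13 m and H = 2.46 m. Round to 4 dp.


Relative freeboard = Rc / H
= 2.13 / 2.46
= 0.8659

0.8659


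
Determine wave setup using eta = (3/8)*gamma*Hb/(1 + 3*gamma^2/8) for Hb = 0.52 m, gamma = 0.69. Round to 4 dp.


eta = (3/8) * gamma * Hb / (1 + 3*gamma^2/8)
Numerator = (3/8) * 0.69 * 0.52 = 0.134550
Denominator = 1 + 3*0.69^2/8 = 1 + 0.178538 = 1.178538
eta = 0.134550 / 1.178538
eta = 0.1142 m

0.1142


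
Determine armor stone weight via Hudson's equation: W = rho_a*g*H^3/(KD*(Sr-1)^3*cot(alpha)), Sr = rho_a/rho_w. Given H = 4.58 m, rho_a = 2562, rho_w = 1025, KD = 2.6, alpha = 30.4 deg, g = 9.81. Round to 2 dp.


Sr = rho_a / rho_w = 2562 / 1025 = 2.499512
(Sr - 1) = 1.499512
(Sr - 1)^3 = 3.371708
cot(30.4) = 1 / tan(30.4) = 1 / 0.586697 = 1.704459
Numerator = 2562 * 9.81 * 4.58^3 = 2414596.5001
Denominator = 2.6 * 3.371708 * 1.704459 = 14.942038
W = 2414596.5001 / 14.942038
W = 161597.53 N

161597.53


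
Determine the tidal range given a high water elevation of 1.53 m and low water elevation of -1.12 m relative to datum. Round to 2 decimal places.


Tidal range = High water - Low water
Tidal range = 1.53 - (-1.12)
Tidal range = 2.65 m

2.65


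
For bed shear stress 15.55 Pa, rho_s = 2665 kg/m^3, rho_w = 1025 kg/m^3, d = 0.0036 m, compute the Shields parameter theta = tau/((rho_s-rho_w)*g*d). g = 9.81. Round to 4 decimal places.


theta = tau / ((rho_s - rho_w) * g * d)
rho_s - rho_w = 2665 - 1025 = 1640
Denominator = 1640 * 9.81 * 0.0036 = 57.918240
theta = 15.55 / 57.918240
theta = 0.2685

0.2685


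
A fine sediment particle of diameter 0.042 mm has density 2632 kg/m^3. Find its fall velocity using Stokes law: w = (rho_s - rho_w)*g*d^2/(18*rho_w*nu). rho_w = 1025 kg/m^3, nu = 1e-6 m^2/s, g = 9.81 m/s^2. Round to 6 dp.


w = (rho_s - rho_w) * g * d^2 / (18 * rho_w * nu)
d = 0.042 mm = 0.000042 m
rho_s - rho_w = 2632 - 1025 = 1607
Numerator = 1607 * 9.81 * (0.000042)^2 = 0.000027808878
Denominator = 18 * 1025 * 1e-6 = 0.018450
w = 0.001507 m/s

0.001507


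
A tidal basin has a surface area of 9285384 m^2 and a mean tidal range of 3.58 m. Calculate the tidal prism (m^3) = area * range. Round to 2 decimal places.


Tidal prism = Area * Tidal range
P = 9285384 * 3.58
P = 33241674.72 m^3

33241674.72


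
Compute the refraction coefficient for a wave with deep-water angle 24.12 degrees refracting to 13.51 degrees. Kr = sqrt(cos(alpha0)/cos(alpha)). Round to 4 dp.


Kr = sqrt(cos(alpha0) / cos(alpha))
cos(24.12) = 0.912692
cos(13.51) = 0.972329
Kr = sqrt(0.912692 / 0.972329)
Kr = sqrt(0.938665)
Kr = 0.9688

0.9688


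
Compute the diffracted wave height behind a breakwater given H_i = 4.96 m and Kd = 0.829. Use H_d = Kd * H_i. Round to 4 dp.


H_d = Kd * H_i
H_d = 0.829 * 4.96
H_d = 4.1118 m

4.1118


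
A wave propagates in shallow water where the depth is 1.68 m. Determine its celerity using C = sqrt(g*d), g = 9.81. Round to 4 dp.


Using the shallow-water approximation:
C = sqrt(g * d) = sqrt(9.81 * 1.68)
C = sqrt(16.4808)
C = 4.0597 m/s

4.0597


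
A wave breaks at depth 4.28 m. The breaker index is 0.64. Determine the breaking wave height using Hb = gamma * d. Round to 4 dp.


Hb = gamma * d
Hb = 0.64 * 4.28
Hb = 2.7392 m

2.7392


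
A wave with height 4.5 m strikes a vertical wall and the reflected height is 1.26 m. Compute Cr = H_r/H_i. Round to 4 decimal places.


Cr = H_r / H_i
Cr = 1.26 / 4.5
Cr = 0.2800

0.2800


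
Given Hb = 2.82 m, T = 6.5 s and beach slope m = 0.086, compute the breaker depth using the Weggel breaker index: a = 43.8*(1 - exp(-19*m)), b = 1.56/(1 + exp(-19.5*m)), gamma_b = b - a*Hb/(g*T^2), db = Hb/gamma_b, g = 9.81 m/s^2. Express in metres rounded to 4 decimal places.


a = 43.8 * (1 - exp(-19 * m))
exp(-19 * 0.086) = exp(-1.6340) = 0.195147
a = 43.8 * (1 - 0.195147) = 35.252543
b = 1.56 / (1 + exp(-19.5 * m))
exp(-19.5 * 0.086) = exp(-1.6770) = 0.186934
b = 1.56 / (1 + 0.186934) = 1.314311
Hb / (g * T^2) = 2.82 / (9.81 * 6.5^2) = 2.82 / 414.4725 = 0.00680383
gamma_b = b - a * Hb/(g*T^2) = 1.314311 - 35.252543 * 0.00680383 = 1.074458
db = Hb / gamma_b = 2.82 / 1.074458
db = 2.6246 m

2.6246


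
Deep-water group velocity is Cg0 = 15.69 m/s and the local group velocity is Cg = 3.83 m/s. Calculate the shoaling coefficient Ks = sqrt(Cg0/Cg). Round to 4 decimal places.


Ks = sqrt(Cg0 / Cg)
Ks = sqrt(15.69 / 3.83)
Ks = sqrt(4.0966)
Ks = 2.0240

2.0240


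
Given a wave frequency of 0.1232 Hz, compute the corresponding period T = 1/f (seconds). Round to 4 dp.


T = 1 / f
T = 1 / 0.1232
T = 8.1169 s

8.1169


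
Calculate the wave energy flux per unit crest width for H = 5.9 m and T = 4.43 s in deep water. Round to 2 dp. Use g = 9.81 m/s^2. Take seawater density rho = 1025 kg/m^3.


P = rho * g^2 * H^2 * T / (32 * pi)
P = 1025 * 9.81^2 * 5.9^2 * 4.43 / (32 * pi)
P = 1025 * 96.2361 * 34.8100 * 4.43 / 100.53096
P = 151310.75 W/m

151310.75


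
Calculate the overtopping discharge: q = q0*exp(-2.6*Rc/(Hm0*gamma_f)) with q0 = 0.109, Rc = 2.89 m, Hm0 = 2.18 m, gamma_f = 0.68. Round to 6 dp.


q = q0 * exp(-2.6 * Rc / (Hm0 * gamma_f))
Exponent = -2.6 * 2.89 / (2.18 * 0.68)
= -2.6 * 2.89 / 1.4824
= -5.068807
exp(-5.068807) = 0.006290
q = 0.109 * 0.006290
q = 0.000686 m^3/s/m

0.000686


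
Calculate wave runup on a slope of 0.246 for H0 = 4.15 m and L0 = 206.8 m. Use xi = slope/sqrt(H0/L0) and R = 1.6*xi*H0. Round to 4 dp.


xi = slope / sqrt(H0/L0)
H0/L0 = 4.15/206.8 = 0.020068
sqrt(0.020068) = 0.141661
xi = 0.246 / 0.141661 = 1.736546
R = 1.6 * xi * H0 = 1.6 * 1.736546 * 4.15
R = 11.5307 m

11.5307


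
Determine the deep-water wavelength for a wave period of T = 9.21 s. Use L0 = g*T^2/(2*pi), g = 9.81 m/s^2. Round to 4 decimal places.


L0 = g * T^2 / (2 * pi)
L0 = 9.81 * 9.21^2 / (2 * pi)
L0 = 9.81 * 84.8241 / 6.28319
L0 = 832.1244 / 6.28319
L0 = 132.4367 m

132.4367


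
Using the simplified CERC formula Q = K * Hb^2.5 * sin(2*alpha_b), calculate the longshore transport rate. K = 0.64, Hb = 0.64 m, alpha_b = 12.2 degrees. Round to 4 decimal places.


Q = K * Hb^2.5 * sin(2 * alpha_b)
Hb^2.5 = 0.64^2.5 = 0.327680
sin(2 * 12.2) = sin(24.4) = 0.413104
Q = 0.64 * 0.327680 * 0.413104
Q = 0.0866 m^3/s

0.0866


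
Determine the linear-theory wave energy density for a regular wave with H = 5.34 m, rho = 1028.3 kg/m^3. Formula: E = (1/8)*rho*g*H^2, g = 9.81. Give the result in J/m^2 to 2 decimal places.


E = (1/8) * rho * g * H^2
E = (1/8) * 1028.3 * 9.81 * 5.34^2
E = 0.125 * 1028.3 * 9.81 * 28.5156
E = 35956.83 J/m^2

35956.83


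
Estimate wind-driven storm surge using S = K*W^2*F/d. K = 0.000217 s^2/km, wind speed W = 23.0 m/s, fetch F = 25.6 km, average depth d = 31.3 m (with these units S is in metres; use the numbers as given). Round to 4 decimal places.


S = K * W^2 * F / d
W^2 = 23.0^2 = 529.00
S = 0.000217 * 529.00 * 25.6 / 31.3
Numerator = 0.000217 * 529.00 * 25.6 = 2.938701
S = 2.938701 / 31.3 = 0.0939 m

0.0939


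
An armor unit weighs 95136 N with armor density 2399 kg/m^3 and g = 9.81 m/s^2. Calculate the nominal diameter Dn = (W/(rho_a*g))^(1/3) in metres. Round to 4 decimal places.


V = W / (rho_a * g)
V = 95136 / (2399 * 9.81)
V = 95136 / 23534.19
V = 4.042459 m^3
Dn = V^(1/3) = 4.042459^(1/3)
Dn = 1.5930 m

1.5930


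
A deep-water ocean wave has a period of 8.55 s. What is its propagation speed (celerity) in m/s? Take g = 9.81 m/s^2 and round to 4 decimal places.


We use the deep-water celerity formula:
C = g * T / (2 * pi)
C = 9.81 * 8.55 / (2 * 3.14159...)
C = 83.875500 / 6.283185
C = 13.3492 m/s

13.3492


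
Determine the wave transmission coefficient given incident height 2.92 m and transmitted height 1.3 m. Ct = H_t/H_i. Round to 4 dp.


Ct = H_t / H_i
Ct = 1.3 / 2.92
Ct = 0.4452

0.4452


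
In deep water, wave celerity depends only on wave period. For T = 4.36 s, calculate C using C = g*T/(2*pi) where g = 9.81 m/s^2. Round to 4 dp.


We use the deep-water celerity formula:
C = g * T / (2 * pi)
C = 9.81 * 4.36 / (2 * 3.14159...)
C = 42.771600 / 6.283185
C = 6.8073 m/s

6.8073


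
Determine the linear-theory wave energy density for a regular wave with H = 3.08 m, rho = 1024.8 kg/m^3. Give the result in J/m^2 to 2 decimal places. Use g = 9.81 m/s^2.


E = (1/8) * rho * g * H^2
E = (1/8) * 1024.8 * 9.81 * 3.08^2
E = 0.125 * 1024.8 * 9.81 * 9.4864
E = 11921.19 J/m^2

11921.19


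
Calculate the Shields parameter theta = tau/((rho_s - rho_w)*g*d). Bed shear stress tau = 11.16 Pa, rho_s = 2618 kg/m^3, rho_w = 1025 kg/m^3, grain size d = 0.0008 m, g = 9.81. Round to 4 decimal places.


theta = tau / ((rho_s - rho_w) * g * d)
rho_s - rho_w = 2618 - 1025 = 1593
Denominator = 1593 * 9.81 * 0.0008 = 12.501864
theta = 11.16 / 12.501864
theta = 0.8927

0.8927


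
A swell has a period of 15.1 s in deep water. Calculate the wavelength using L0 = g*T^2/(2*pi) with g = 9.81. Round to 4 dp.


L0 = g * T^2 / (2 * pi)
L0 = 9.81 * 15.1^2 / (2 * pi)
L0 = 9.81 * 228.0100 / 6.28319
L0 = 2236.7781 / 6.28319
L0 = 355.9943 m

355.9943


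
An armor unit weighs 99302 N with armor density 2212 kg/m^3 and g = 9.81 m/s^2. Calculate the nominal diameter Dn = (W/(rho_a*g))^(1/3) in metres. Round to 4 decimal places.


V = W / (rho_a * g)
V = 99302 / (2212 * 9.81)
V = 99302 / 21699.72
V = 4.576188 m^3
Dn = V^(1/3) = 4.576188^(1/3)
Dn = 1.6602 m

1.6602


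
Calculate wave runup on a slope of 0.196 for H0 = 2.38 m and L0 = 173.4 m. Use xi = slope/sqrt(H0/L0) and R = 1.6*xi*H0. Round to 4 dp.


xi = slope / sqrt(H0/L0)
H0/L0 = 2.38/173.4 = 0.013725
sqrt(0.013725) = 0.117156
xi = 0.196 / 0.117156 = 1.672985
R = 1.6 * xi * H0 = 1.6 * 1.672985 * 2.38
R = 6.3707 m

6.3707


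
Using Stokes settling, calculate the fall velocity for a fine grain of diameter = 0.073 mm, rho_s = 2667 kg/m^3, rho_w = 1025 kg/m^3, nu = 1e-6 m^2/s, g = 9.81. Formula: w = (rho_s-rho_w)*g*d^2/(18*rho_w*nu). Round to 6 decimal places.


w = (rho_s - rho_w) * g * d^2 / (18 * rho_w * nu)
d = 0.073 mm = 0.000073 m
rho_s - rho_w = 2667 - 1025 = 1642
Numerator = 1642 * 9.81 * (0.000073)^2 = 0.000085839639
Denominator = 18 * 1025 * 1e-6 = 0.018450
w = 0.004653 m/s

0.004653


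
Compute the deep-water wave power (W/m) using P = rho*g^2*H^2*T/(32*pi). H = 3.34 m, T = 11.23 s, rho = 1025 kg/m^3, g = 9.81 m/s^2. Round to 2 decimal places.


P = rho * g^2 * H^2 * T / (32 * pi)
P = 1025 * 9.81^2 * 3.34^2 * 11.23 / (32 * pi)
P = 1025 * 96.2361 * 11.1556 * 11.23 / 100.53096
P = 122923.44 W/m

122923.44


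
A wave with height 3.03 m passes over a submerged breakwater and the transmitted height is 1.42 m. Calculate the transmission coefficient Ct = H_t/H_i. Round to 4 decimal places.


Ct = H_t / H_i
Ct = 1.42 / 3.03
Ct = 0.4686

0.4686


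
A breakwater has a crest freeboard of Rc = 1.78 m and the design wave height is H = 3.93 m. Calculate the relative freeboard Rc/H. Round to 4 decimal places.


Relative freeboard = Rc / H
= 1.78 / 3.93
= 0.4529

0.4529


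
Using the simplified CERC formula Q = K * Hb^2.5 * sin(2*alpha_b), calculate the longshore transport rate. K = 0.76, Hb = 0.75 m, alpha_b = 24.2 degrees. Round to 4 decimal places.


Q = K * Hb^2.5 * sin(2 * alpha_b)
Hb^2.5 = 0.75^2.5 = 0.487139
sin(2 * 24.2) = sin(48.4) = 0.747798
Q = 0.76 * 0.487139 * 0.747798
Q = 0.2769 m^3/s

0.2769


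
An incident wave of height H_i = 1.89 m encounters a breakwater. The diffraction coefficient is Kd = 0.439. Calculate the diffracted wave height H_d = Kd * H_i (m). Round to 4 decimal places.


H_d = Kd * H_i
H_d = 0.439 * 1.89
H_d = 0.8297 m

0.8297


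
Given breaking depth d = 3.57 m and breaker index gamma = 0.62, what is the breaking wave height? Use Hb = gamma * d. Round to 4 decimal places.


Hb = gamma * d
Hb = 0.62 * 3.57
Hb = 2.2134 m

2.2134


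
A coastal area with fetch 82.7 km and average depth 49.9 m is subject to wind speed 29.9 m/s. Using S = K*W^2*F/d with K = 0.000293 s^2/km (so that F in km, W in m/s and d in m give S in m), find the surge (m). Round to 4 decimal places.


S = K * W^2 * F / d
W^2 = 29.9^2 = 894.01
S = 0.000293 * 894.01 * 82.7 / 49.9
Numerator = 0.000293 * 894.01 * 82.7 = 21.662846
S = 21.662846 / 49.9 = 0.4341 m

0.4341


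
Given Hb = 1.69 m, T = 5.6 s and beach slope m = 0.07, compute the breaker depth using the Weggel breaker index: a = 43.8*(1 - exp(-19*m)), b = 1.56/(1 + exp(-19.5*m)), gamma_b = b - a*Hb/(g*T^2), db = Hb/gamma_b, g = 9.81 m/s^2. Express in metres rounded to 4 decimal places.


a = 43.8 * (1 - exp(-19 * m))
exp(-19 * 0.07) = exp(-1.3300) = 0.264477
a = 43.8 * (1 - 0.264477) = 32.215896
b = 1.56 / (1 + exp(-19.5 * m))
exp(-19.5 * 0.07) = exp(-1.3650) = 0.255381
b = 1.56 / (1 + 0.255381) = 1.242651
Hb / (g * T^2) = 1.69 / (9.81 * 5.6^2) = 1.69 / 307.6416 = 0.00549341
gamma_b = b - a * Hb/(g*T^2) = 1.242651 - 32.215896 * 0.00549341 = 1.065676
db = Hb / gamma_b = 1.69 / 1.065676
db = 1.5858 m

1.5858


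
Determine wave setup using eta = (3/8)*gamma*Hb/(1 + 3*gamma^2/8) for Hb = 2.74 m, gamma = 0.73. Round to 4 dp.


eta = (3/8) * gamma * Hb / (1 + 3*gamma^2/8)
Numerator = (3/8) * 0.73 * 2.74 = 0.750075
Denominator = 1 + 3*0.73^2/8 = 1 + 0.199838 = 1.199838
eta = 0.750075 / 1.199838
eta = 0.6251 m

0.6251


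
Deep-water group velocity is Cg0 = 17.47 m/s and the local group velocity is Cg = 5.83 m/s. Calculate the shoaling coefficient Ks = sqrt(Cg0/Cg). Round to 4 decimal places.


Ks = sqrt(Cg0 / Cg)
Ks = sqrt(17.47 / 5.83)
Ks = sqrt(2.9966)
Ks = 1.7311

1.7311


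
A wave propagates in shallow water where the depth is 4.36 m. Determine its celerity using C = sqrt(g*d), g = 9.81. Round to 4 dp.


Using the shallow-water approximation:
C = sqrt(g * d) = sqrt(9.81 * 4.36)
C = sqrt(42.7716)
C = 6.5400 m/s

6.5400


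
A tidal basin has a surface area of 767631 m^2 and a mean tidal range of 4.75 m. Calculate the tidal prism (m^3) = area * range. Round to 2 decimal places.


Tidal prism = Area * Tidal range
P = 767631 * 4.75
P = 3646247.25 m^3

3646247.25


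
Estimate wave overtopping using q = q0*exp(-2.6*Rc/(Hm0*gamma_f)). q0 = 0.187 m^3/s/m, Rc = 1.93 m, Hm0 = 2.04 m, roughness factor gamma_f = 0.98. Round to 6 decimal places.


q = q0 * exp(-2.6 * Rc / (Hm0 * gamma_f))
Exponent = -2.6 * 1.93 / (2.04 * 0.98)
= -2.6 * 1.93 / 1.9992
= -2.510004
exp(-2.510004) = 0.081268
q = 0.187 * 0.081268
q = 0.015197 m^3/s/m

0.015197


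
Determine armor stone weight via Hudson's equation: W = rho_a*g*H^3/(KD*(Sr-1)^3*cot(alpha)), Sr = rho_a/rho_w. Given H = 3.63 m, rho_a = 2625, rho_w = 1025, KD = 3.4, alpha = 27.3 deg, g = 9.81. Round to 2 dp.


Sr = rho_a / rho_w = 2625 / 1025 = 2.560976
(Sr - 1) = 1.560976
(Sr - 1)^3 = 3.803543
cot(27.3) = 1 / tan(27.3) = 1 / 0.516138 = 1.937465
Numerator = 2625 * 9.81 * 3.63^3 = 1231737.5754
Denominator = 3.4 * 3.803543 * 1.937465 = 25.055382
W = 1231737.5754 / 25.055382
W = 49160.60 N

49160.60


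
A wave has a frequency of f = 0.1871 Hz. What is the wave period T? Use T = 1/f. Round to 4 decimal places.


T = 1 / f
T = 1 / 0.1871
T = 5.3447 s

5.3447


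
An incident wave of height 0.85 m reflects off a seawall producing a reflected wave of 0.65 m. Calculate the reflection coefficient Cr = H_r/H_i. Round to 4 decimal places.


Cr = H_r / H_i
Cr = 0.65 / 0.85
Cr = 0.7647

0.7647


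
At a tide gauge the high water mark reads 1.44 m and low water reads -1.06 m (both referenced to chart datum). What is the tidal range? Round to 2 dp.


Tidal range = High water - Low water
Tidal range = 1.44 - (-1.06)
Tidal range = 2.50 m

2.50


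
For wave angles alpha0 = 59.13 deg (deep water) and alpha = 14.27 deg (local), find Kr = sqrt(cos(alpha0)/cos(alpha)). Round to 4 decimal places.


Kr = sqrt(cos(alpha0) / cos(alpha))
cos(59.13) = 0.513092
cos(14.27) = 0.969145
Kr = sqrt(0.513092 / 0.969145)
Kr = sqrt(0.529427)
Kr = 0.7276

0.7276


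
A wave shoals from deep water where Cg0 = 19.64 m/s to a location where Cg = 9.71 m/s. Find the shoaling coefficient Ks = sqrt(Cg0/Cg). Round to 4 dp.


Ks = sqrt(Cg0 / Cg)
Ks = sqrt(19.64 / 9.71)
Ks = sqrt(2.0227)
Ks = 1.4222

1.4222


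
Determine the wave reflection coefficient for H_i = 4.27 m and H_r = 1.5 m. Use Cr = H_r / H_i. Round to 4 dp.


Cr = H_r / H_i
Cr = 1.5 / 4.27
Cr = 0.3513

0.3513


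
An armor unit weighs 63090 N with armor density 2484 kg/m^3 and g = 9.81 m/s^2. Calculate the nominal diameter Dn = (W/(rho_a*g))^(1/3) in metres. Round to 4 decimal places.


V = W / (rho_a * g)
V = 63090 / (2484 * 9.81)
V = 63090 / 24368.04
V = 2.589047 m^3
Dn = V^(1/3) = 2.589047^(1/3)
Dn = 1.3731 m

1.3731


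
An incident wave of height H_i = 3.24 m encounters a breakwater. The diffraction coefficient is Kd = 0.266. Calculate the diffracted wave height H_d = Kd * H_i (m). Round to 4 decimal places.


H_d = Kd * H_i
H_d = 0.266 * 3.24
H_d = 0.8618 m

0.8618


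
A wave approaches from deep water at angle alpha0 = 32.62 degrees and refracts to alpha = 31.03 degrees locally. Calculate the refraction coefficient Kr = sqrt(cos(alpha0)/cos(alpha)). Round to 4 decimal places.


Kr = sqrt(cos(alpha0) / cos(alpha))
cos(32.62) = 0.842264
cos(31.03) = 0.856898
Kr = sqrt(0.842264 / 0.856898)
Kr = sqrt(0.982923)
Kr = 0.9914

0.9914


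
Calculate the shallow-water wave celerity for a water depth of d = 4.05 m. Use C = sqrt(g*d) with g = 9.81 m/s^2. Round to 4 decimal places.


Using the shallow-water approximation:
C = sqrt(g * d) = sqrt(9.81 * 4.05)
C = sqrt(39.7305)
C = 6.3032 m/s

6.3032


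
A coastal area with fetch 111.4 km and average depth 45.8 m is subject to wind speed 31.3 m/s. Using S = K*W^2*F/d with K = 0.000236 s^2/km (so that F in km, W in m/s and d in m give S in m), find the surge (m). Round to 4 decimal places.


S = K * W^2 * F / d
W^2 = 31.3^2 = 979.69
S = 0.000236 * 979.69 * 111.4 / 45.8
Numerator = 0.000236 * 979.69 * 111.4 = 25.756442
S = 25.756442 / 45.8 = 0.5624 m

0.5624


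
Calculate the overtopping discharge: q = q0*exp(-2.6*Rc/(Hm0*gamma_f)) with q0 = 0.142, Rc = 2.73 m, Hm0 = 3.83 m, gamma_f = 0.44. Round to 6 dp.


q = q0 * exp(-2.6 * Rc / (Hm0 * gamma_f))
Exponent = -2.6 * 2.73 / (3.83 * 0.44)
= -2.6 * 2.73 / 1.6852
= -4.211963
exp(-4.211963) = 0.014817
q = 0.142 * 0.014817
q = 0.002104 m^3/s/m

0.002104


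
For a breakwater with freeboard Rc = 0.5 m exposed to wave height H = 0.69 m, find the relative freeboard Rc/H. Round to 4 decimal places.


Relative freeboard = Rc / H
= 0.5 / 0.69
= 0.7246

0.7246


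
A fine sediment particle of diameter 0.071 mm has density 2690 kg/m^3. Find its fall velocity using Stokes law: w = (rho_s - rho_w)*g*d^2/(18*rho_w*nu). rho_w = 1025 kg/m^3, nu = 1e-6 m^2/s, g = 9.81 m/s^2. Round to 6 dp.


w = (rho_s - rho_w) * g * d^2 / (18 * rho_w * nu)
d = 0.071 mm = 0.000071 m
rho_s - rho_w = 2690 - 1025 = 1665
Numerator = 1665 * 9.81 * (0.000071)^2 = 0.000082337930
Denominator = 18 * 1025 * 1e-6 = 0.018450
w = 0.004463 m/s

0.004463


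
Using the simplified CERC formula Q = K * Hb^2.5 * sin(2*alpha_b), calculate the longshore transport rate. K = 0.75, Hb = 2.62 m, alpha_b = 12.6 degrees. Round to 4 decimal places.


Q = K * Hb^2.5 * sin(2 * alpha_b)
Hb^2.5 = 2.62^2.5 = 11.111002
sin(2 * 12.6) = sin(25.2) = 0.425779
Q = 0.75 * 11.111002 * 0.425779
Q = 3.5481 m^3/s

3.5481


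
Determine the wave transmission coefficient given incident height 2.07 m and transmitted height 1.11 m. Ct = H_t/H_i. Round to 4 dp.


Ct = H_t / H_i
Ct = 1.11 / 2.07
Ct = 0.5362

0.5362


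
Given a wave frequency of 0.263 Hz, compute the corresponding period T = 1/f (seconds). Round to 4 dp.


T = 1 / f
T = 1 / 0.263
T = 3.8023 s

3.8023


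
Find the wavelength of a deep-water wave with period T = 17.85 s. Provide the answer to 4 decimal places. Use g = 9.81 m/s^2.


L0 = g * T^2 / (2 * pi)
L0 = 9.81 * 17.85^2 / (2 * pi)
L0 = 9.81 * 318.6225 / 6.28319
L0 = 3125.6867 / 6.28319
L0 = 497.4685 m

497.4685


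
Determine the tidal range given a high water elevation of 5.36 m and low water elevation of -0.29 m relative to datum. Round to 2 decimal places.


Tidal range = High water - Low water
Tidal range = 5.36 - (-0.29)
Tidal range = 5.65 m

5.65


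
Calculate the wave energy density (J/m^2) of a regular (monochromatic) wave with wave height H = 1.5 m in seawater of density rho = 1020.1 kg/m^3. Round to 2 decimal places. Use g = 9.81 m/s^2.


E = (1/8) * rho * g * H^2
E = (1/8) * 1020.1 * 9.81 * 1.5^2
E = 0.125 * 1020.1 * 9.81 * 2.2500
E = 2814.52 J/m^2

2814.52


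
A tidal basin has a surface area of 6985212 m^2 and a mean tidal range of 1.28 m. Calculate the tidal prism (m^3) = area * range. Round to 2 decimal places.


Tidal prism = Area * Tidal range
P = 6985212 * 1.28
P = 8941071.36 m^3

8941071.36


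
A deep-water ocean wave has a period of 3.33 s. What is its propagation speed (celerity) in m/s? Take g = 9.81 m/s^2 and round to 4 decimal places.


We use the deep-water celerity formula:
C = g * T / (2 * pi)
C = 9.81 * 3.33 / (2 * 3.14159...)
C = 32.667300 / 6.283185
C = 5.1992 m/s

5.1992


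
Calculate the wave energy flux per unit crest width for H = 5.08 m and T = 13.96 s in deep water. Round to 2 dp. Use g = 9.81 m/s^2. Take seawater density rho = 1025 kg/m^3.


P = rho * g^2 * H^2 * T / (32 * pi)
P = 1025 * 9.81^2 * 5.08^2 * 13.96 / (32 * pi)
P = 1025 * 96.2361 * 25.8064 * 13.96 / 100.53096
P = 353488.16 W/m

353488.16


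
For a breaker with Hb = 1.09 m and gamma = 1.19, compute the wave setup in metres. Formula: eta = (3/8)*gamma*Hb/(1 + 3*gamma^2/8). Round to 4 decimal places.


eta = (3/8) * gamma * Hb / (1 + 3*gamma^2/8)
Numerator = (3/8) * 1.19 * 1.09 = 0.486413
Denominator = 1 + 3*1.19^2/8 = 1 + 0.531038 = 1.531038
eta = 0.486413 / 1.531038
eta = 0.3177 m

0.3177


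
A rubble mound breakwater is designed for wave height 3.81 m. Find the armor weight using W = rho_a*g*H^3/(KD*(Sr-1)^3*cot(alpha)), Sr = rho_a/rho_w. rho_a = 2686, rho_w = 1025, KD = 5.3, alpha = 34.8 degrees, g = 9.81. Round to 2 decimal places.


Sr = rho_a / rho_w = 2686 / 1025 = 2.620488
(Sr - 1) = 1.620488
(Sr - 1)^3 = 4.255370
cot(34.8) = 1 / tan(34.8) = 1 / 0.695018 = 1.438811
Numerator = 2686 * 9.81 * 3.81^3 = 1457303.2812
Denominator = 5.3 * 4.255370 * 1.438811 = 32.450176
W = 1457303.2812 / 32.450176
W = 44908.95 N

44908.95
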